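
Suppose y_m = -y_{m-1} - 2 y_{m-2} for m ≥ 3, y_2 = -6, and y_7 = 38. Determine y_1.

4

Let y_1 = z.
y_3 = 6 - 2z
y_4 = 6 + 2z
y_5 = -18 + 2z
y_6 = 6 - 6z
y_7 = 30 + 2z
So 30 + 2z = 38, giving z = 4.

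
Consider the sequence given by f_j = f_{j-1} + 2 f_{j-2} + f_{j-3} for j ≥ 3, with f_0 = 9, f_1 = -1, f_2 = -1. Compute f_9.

263

f_3 = (-1) + 2·(-1) + 9 = 6
f_4 = 6 + 2·(-1) + (-1) = 3
f_5 = 3 + 2·6 + (-1) = 14
f_6 = 14 + 2·3 + 6 = 26
f_7 = 26 + 2·14 + 3 = 57
f_8 = 57 + 2·26 + 14 = 123
f_9 = 123 + 2·57 + 26 = 263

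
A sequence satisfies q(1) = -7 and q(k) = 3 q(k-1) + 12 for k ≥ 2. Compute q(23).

-31381059615

The fixed point is 12/(1 - 3) = -6, so q(k) + 6 = 3(q(k-1) + 6).
Hence q(k) = -1·3^{k-1} - 6.
q(23) = -1·3^{22} - 6 = -1·31381059609 - 6 = -31381059615.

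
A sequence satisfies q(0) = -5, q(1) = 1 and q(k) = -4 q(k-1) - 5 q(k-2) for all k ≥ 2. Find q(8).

-389

q(2) = -4*1 - 5*(-5) = 21
q(3) = -4*21 - 5*1 = -89
q(4) = -4*(-89) - 5*21 = 251
q(5) = -4*251 - 5*(-89) = -559
q(6) = -4*(-559) - 5*251 = 981
q(7) = -4*981 - 5*(-559) = -1129
q(8) = -4*(-1129) - 5*981 = -389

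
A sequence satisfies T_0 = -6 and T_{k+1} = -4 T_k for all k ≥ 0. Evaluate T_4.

-1536

T_1 = -4*(-6) = 24
T_2 = -4*24 = -96
T_3 = -4*(-96) = 384
T_4 = -4*384 = -1536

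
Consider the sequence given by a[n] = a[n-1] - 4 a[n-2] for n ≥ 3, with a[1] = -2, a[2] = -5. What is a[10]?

-97

a[3] = (-5) - 4*(-2) = 3
a[4] = 3 - 4*(-5) = 23
a[5] = 23 - 4*3 = 11
a[6] = 11 - 4*23 = -81
a[7] = (-81) - 4*11 = -125
a[8] = (-125) - 4*(-81) = 199
a[9] = 199 - 4*(-125) = 699
a[10] = 699 - 4*199 = -97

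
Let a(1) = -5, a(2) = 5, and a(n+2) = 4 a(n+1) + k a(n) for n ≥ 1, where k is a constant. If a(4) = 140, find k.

-4

a(3) = 20 - 5k
a(4) = 80 - 15k
So 80 - 15k = 140, giving k = -4.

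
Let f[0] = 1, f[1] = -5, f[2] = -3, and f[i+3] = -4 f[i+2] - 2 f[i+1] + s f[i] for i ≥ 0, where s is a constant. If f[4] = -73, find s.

f[3] = 22 + s
f[4] = -82 - 9s
So -82 - 9s = -73, giving s = -1.

-1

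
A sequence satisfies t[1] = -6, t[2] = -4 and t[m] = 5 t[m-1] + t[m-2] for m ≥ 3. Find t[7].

-18766

t[3] = 5·(-4) + (-6) = -26
t[4] = 5·(-26) + (-4) = -134
t[5] = 5·(-134) + (-26) = -696
t[6] = 5·(-696) + (-134) = -3614
t[7] = 5·(-3614) + (-696) = -18766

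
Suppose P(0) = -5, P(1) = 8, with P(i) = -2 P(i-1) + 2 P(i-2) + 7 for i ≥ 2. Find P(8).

P(2) = -2·8 + 2·(-5) + 7 = -19
P(3) = -2·(-19) + 2·8 + 7 = 61
P(4) = -2·61 + 2·(-19) + 7 = -153
P(5) = -2·(-153) + 2·61 + 7 = 435
P(6) = -2·435 + 2·(-153) + 7 = -1169
P(7) = -2·(-1169) + 2·435 + 7 = 3215
P(8) = -2·3215 + 2·(-1169) + 7 = -8761

-8761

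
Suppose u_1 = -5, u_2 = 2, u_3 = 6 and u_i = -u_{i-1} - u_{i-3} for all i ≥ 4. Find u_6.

-5

u_4 = -6 - (-5) = -1
u_5 = -(-1) - 2 = -1
u_6 = -(-1) - 6 = -5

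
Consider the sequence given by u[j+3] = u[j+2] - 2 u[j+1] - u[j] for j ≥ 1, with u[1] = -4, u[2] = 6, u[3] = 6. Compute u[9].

66

u[4] = 6 - 2(6) - (-4) = -2
u[5] = (-2) - 2(6) - 6 = -20
u[6] = (-20) - 2(-2) - 6 = -22
u[7] = (-22) - 2(-20) - (-2) = 20
u[8] = 20 - 2(-22) - (-20) = 84
u[9] = 84 - 2(20) - (-22) = 66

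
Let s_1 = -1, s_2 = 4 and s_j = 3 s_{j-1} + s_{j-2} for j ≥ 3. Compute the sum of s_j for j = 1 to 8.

6303

s_3 = 3·4 + (-1) = 11
s_4 = 3·11 + 4 = 37
s_5 = 3·37 + 11 = 122
s_6 = 3·122 + 37 = 403
s_7 = 3·403 + 122 = 1331
s_8 = 3·1331 + 403 = 4396
Sum = (-1) + 4 + 11 + 37 + 122 + 403 + 1331 + 4396 = 6303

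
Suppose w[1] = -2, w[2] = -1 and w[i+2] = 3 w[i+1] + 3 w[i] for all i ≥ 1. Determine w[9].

w[3] = 3·(-1) + 3·(-2) = -9
w[4] = 3·(-9) + 3·(-1) = -30
w[5] = 3·(-30) + 3·(-9) = -117
w[6] = 3·(-117) + 3·(-30) = -441
w[7] = 3·(-441) + 3·(-117) = -1674
w[8] = 3·(-1674) + 3·(-441) = -6345
w[9] = 3·(-6345) + 3·(-1674) = -24057

-24057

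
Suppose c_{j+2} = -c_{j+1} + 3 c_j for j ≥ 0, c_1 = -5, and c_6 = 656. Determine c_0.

Let c_0 = v.
c_2 = 5 + 3v
c_3 = -20 - 3v
c_4 = 35 + 12v
c_5 = -95 - 21v
c_6 = 200 + 57v
So 200 + 57v = 656, giving v = 8.

8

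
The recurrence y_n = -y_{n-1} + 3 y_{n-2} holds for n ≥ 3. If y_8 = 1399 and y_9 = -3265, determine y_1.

-6

Rearranging, y_{n-2} = (y_n + y_{n-1}) / 3.
y_7 = (-3265 + 1399) / 3 = -1866/3 = -622
y_6 = (1399 + (-622)) / 3 = 777/3 = 259
y_5 = (-622 + 259) / 3 = -363/3 = -121
y_4 = (259 + (-121)) / 3 = 138/3 = 46
y_3 = (-121 + 46) / 3 = -75/3 = -25
y_2 = (46 + (-25)) / 3 = 21/3 = 7
y_1 = (-25 + 7) / 3 = -18/3 = -6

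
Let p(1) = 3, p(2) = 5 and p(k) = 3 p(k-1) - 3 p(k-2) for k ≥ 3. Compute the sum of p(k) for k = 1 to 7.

-109

p(3) = 3*5 - 3*3 = 6
p(4) = 3*6 - 3*5 = 3
p(5) = 3*3 - 3*6 = -9
p(6) = 3*(-9) - 3*3 = -36
p(7) = 3*(-36) - 3*(-9) = -81
Sum = 3 + 5 + 6 + 3 + (-9) + (-36) + (-81) = -109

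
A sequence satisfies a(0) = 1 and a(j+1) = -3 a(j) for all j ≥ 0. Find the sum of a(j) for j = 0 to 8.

4921

a(1) = -3(1) = -3
a(2) = -3(-3) = 9
a(3) = -3(9) = -27
a(4) = -3(-27) = 81
a(5) = -3(81) = -243
a(6) = -3(-243) = 729
a(7) = -3(729) = -2187
a(8) = -3(-2187) = 6561
Sum = 1 + (-3) + 9 + (-27) + 81 + (-243) + 729 + (-2187) + 6561 = 4921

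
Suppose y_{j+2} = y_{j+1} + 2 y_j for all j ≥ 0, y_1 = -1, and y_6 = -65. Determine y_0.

Let y_0 = w.
y_2 = -1 + 2w
y_3 = -3 + 2w
y_4 = -5 + 6w
y_5 = -11 + 10w
y_6 = -21 + 22w
So -21 + 22w = -65, giving w = -2.

-2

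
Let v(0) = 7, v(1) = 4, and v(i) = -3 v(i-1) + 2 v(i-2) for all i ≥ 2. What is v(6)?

-34

v(2) = -3*4 + 2*7 = 2
v(3) = -3*2 + 2*4 = 2
v(4) = -3*2 + 2*2 = -2
v(5) = -3*(-2) + 2*2 = 10
v(6) = -3*10 + 2*(-2) = -34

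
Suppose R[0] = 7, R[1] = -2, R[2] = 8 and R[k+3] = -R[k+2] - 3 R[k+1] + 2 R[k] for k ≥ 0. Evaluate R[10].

R[3] = -8 - 3(-2) + 2(7) = 12
R[4] = -12 - 3(8) + 2(-2) = -40
R[5] = -(-40) - 3(12) + 2(8) = 20
R[6] = -20 - 3(-40) + 2(12) = 124
R[7] = -124 - 3(20) + 2(-40) = -264
R[8] = -(-264) - 3(124) + 2(20) = -68
R[9] = -(-68) - 3(-264) + 2(124) = 1108
R[10] = -1108 - 3(-68) + 2(-264) = -1432

-1432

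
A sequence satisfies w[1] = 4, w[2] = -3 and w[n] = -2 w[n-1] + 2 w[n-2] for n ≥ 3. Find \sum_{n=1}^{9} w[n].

w[3] = -2(-3) + 2(4) = 14
w[4] = -2(14) + 2(-3) = -34
w[5] = -2(-34) + 2(14) = 96
w[6] = -2(96) + 2(-34) = -260
w[7] = -2(-260) + 2(96) = 712
w[8] = -2(712) + 2(-260) = -1944
w[9] = -2(-1944) + 2(712) = 5312
Sum = 4 + (-3) + 14 + (-34) + 96 + (-260) + 712 + (-1944) + 5312 = 3897

3897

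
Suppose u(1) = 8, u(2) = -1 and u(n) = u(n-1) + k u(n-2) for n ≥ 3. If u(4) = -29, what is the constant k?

-4

u(3) = -1 + 8k
u(4) = -1 + 7k
So -1 + 7k = -29, giving k = -4.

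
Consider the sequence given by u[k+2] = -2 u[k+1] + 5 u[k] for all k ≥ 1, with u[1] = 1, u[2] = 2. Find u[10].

7802

u[3] = -2(2) + 5(1) = 1
u[4] = -2(1) + 5(2) = 8
u[5] = -2(8) + 5(1) = -11
u[6] = -2(-11) + 5(8) = 62
u[7] = -2(62) + 5(-11) = -179
u[8] = -2(-179) + 5(62) = 668
u[9] = -2(668) + 5(-179) = -2231
u[10] = -2(-2231) + 5(668) = 7802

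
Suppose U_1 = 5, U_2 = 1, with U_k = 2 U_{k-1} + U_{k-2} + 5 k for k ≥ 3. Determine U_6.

449

U_3 = 2*1 + 5 + 15 = 22
U_4 = 2*22 + 1 + 20 = 65
U_5 = 2*65 + 22 + 25 = 177
U_6 = 2*177 + 65 + 30 = 449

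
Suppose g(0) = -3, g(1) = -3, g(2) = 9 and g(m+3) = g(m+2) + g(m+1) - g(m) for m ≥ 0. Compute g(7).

33

g(3) = 9 + (-3) - (-3) = 9
g(4) = 9 + 9 - (-3) = 21
g(5) = 21 + 9 - 9 = 21
g(6) = 21 + 21 - 9 = 33
g(7) = 33 + 21 - 21 = 33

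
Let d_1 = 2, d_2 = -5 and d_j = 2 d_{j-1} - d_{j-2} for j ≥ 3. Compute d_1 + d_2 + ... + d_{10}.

d_3 = 2(-5) - 2 = -12
d_4 = 2(-12) - (-5) = -19
d_5 = 2(-19) - (-12) = -26
d_6 = 2(-26) - (-19) = -33
d_7 = 2(-33) - (-26) = -40
d_8 = 2(-40) - (-33) = -47
d_9 = 2(-47) - (-40) = -54
d_{10} = 2(-54) - (-47) = -61
Sum = 2 + (-5) + (-12) + (-19) + (-26) + (-33) + (-40) + (-47) + (-54) + (-61) = -295

-295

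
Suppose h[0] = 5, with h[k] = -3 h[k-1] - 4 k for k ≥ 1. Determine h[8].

37717

h[1] = -3·5 - 4 = -19
h[2] = -3·(-19) - 8 = 49
h[3] = -3·49 - 12 = -159
h[4] = -3·(-159) - 16 = 461
h[5] = -3·461 - 20 = -1403
h[6] = -3·(-1403) - 24 = 4185
h[7] = -3·4185 - 28 = -12583
h[8] = -3·(-12583) - 32 = 37717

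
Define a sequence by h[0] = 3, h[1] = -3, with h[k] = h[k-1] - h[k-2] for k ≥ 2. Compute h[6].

3

h[2] = (-3) - 3 = -6
h[3] = (-6) - (-3) = -3
h[4] = (-3) - (-6) = 3
h[5] = 3 - (-3) = 6
h[6] = 6 - 3 = 3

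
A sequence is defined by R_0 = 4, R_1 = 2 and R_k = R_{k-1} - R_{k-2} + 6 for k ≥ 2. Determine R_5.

R_2 = 2 - 4 + 6 = 4
R_3 = 4 - 2 + 6 = 8
R_4 = 8 - 4 + 6 = 10
R_5 = 10 - 8 + 6 = 8

8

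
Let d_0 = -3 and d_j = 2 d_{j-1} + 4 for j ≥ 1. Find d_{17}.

The fixed point is 4/(1 - 2) = -4, so d_j + 4 = 2(d_{j-1} + 4).
Hence d_j = 1·2^j - 4.
d_{17} = 1·2^{17} - 4 = 1·131072 - 4 = 131068.

131068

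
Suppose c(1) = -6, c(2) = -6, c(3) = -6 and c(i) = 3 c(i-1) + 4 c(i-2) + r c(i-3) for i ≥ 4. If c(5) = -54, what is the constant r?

c(4) = -42 - 6r
c(5) = -150 - 24r
So -150 - 24r = -54, giving r = -4.

-4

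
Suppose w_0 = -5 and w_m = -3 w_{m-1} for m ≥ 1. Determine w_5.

1215

w_1 = -3(-5) = 15
w_2 = -3(15) = -45
w_3 = -3(-45) = 135
w_4 = -3(135) = -405
w_5 = -3(-405) = 1215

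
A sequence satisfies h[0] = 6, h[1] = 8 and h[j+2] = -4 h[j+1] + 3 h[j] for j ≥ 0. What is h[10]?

h[2] = -4·8 + 3·6 = -14
h[3] = -4·(-14) + 3·8 = 80
h[4] = -4·80 + 3·(-14) = -362
h[5] = -4·(-362) + 3·80 = 1688
h[6] = -4·1688 + 3·(-362) = -7838
h[7] = -4·(-7838) + 3·1688 = 36416
h[8] = -4·36416 + 3·(-7838) = -169178
h[9] = -4·(-169178) + 3·36416 = 785960
h[10] = -4·785960 + 3·(-169178) = -3651374

-3651374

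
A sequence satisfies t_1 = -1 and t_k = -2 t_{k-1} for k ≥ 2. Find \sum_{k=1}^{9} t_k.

-171

t_2 = -2·(-1) = 2
t_3 = -2·2 = -4
t_4 = -2·(-4) = 8
t_5 = -2·8 = -16
t_6 = -2·(-16) = 32
t_7 = -2·32 = -64
t_8 = -2·(-64) = 128
t_9 = -2·128 = -256
Sum = (-1) + 2 + (-4) + 8 + (-16) + 32 + (-64) + 128 + (-256) = -171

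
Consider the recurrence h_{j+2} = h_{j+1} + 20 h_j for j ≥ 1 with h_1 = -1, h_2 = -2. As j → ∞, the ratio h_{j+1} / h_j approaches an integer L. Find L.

5

The characteristic equation is r^2 - r - 20 = 0, which factors as (r - 5)(r + 4) = 0.
So the roots are 5 and -4. Since |5| > |-4| and the coefficient of 5^j is non-zero, the ratio tends to 5.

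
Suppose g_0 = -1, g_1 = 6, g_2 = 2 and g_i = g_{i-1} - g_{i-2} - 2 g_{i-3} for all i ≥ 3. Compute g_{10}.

-160

g_3 = 2 - 6 - 2(-1) = -2
g_4 = (-2) - 2 - 2(6) = -16
g_5 = (-16) - (-2) - 2(2) = -18
g_6 = (-18) - (-16) - 2(-2) = 2
g_7 = 2 - (-18) - 2(-16) = 52
g_8 = 52 - 2 - 2(-18) = 86
g_9 = 86 - 52 - 2(2) = 30
g_{10} = 30 - 86 - 2(52) = -160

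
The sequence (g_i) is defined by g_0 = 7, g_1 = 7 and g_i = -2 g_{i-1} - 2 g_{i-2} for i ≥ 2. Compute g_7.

g_2 = -2·7 - 2·7 = -28
g_3 = -2·(-28) - 2·7 = 42
g_4 = -2·42 - 2·(-28) = -28
g_5 = -2·(-28) - 2·42 = -28
g_6 = -2·(-28) - 2·(-28) = 112
g_7 = -2·112 - 2·(-28) = -168

-168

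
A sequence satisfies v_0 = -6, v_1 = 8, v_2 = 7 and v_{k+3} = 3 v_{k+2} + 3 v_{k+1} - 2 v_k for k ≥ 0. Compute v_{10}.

v_3 = 3·7 + 3·8 - 2·(-6) = 57
v_4 = 3·57 + 3·7 - 2·8 = 176
v_5 = 3·176 + 3·57 - 2·7 = 685
v_6 = 3·685 + 3·176 - 2·57 = 2469
v_7 = 3·2469 + 3·685 - 2·176 = 9110
v_8 = 3·9110 + 3·2469 - 2·685 = 33367
v_9 = 3·33367 + 3·9110 - 2·2469 = 122493
v_{10} = 3·122493 + 3·33367 - 2·9110 = 449360

449360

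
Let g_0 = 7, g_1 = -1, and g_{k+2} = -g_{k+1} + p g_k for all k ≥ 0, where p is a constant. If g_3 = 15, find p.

-2

g_2 = 1 + 7p
g_3 = -1 - 8p
So -1 - 8p = 15, giving p = -2.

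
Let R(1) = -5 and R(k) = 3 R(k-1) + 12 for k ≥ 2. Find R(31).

The fixed point is 12/(1 - 3) = -6, so R(k) + 6 = 3(R(k-1) + 6).
Hence R(k) = 1·3^{k-1} - 6.
R(31) = 1·3^{30} - 6 = 1·205891132094649 - 6 = 205891132094643.

205891132094643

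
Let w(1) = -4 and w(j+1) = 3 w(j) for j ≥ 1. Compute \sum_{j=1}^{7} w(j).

w(2) = 3*(-4) = -12
w(3) = 3*(-12) = -36
w(4) = 3*(-36) = -108
w(5) = 3*(-108) = -324
w(6) = 3*(-324) = -972
w(7) = 3*(-972) = -2916
Sum = (-4) + (-12) + (-36) + (-108) + (-324) + (-972) + (-2916) = -4372

-4372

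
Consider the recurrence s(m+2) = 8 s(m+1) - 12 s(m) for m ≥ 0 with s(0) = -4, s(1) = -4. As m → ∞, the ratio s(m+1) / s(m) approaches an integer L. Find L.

The characteristic equation is r^2 - 8r + 12 = 0, which factors as (r - 6)(r - 2) = 0.
So the roots are 6 and 2. Since |6| > |2| and the coefficient of 6^m is non-zero, the ratio tends to 6.

6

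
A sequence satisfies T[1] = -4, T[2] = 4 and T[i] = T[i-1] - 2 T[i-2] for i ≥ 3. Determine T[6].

-28

T[3] = 4 - 2·(-4) = 12
T[4] = 12 - 2·4 = 4
T[5] = 4 - 2·12 = -20
T[6] = (-20) - 2·4 = -28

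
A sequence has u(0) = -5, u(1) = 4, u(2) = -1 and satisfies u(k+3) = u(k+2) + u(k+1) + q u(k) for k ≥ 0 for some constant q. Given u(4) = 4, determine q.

-2

u(3) = 3 - 5q
u(4) = 2 - q
So 2 - q = 4, giving q = -2.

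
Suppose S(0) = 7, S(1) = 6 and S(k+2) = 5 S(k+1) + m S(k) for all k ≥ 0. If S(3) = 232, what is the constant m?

S(2) = 30 + 7m
S(3) = 150 + 41m
So 150 + 41m = 232, giving m = 2.

2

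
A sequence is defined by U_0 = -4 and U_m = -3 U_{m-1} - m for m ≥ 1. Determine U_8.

-25016

U_1 = -3*(-4) - 1 = 11
U_2 = -3*11 - 2 = -35
U_3 = -3*(-35) - 3 = 102
U_4 = -3*102 - 4 = -310
U_5 = -3*(-310) - 5 = 925
U_6 = -3*925 - 6 = -2781
U_7 = -3*(-2781) - 7 = 8336
U_8 = -3*8336 - 8 = -25016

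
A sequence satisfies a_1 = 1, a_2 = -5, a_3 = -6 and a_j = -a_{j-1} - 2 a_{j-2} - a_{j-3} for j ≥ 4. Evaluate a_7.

a_4 = -(-6) - 2·(-5) - 1 = 15
a_5 = -15 - 2·(-6) - (-5) = 2
a_6 = -2 - 2·15 - (-6) = -26
a_7 = -(-26) - 2·2 - 15 = 7

7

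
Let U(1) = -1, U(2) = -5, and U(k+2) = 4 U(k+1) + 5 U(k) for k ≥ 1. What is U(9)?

-390625

U(3) = 4(-5) + 5(-1) = -25
U(4) = 4(-25) + 5(-5) = -125
U(5) = 4(-125) + 5(-25) = -625
U(6) = 4(-625) + 5(-125) = -3125
U(7) = 4(-3125) + 5(-625) = -15625
U(8) = 4(-15625) + 5(-3125) = -78125
U(9) = 4(-78125) + 5(-15625) = -390625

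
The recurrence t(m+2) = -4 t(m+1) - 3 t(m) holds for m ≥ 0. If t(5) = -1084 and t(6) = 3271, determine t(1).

-4

Rearranging, t(m-2) = (t(m) + 4 t(m-1)) / -3.
t(4) = (3271 + 4*(-1084)) / -3 = -1065/-3 = 355
t(3) = (-1084 + 4*355) / -3 = 336/-3 = -112
t(2) = (355 + 4*(-112)) / -3 = -93/-3 = 31
t(1) = (-112 + 4*31) / -3 = 12/-3 = -4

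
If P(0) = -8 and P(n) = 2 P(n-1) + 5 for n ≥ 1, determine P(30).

The fixed point is 5/(1 - 2) = -5, so P(n) + 5 = 2(P(n-1) + 5).
Hence P(n) = -3·2^n - 5.
P(30) = -3·2^{30} - 5 = -3·1073741824 - 5 = -3221225477.

-3221225477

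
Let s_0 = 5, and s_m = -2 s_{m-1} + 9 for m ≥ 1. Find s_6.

131

s_1 = -2·5 + 9 = -1
s_2 = -2·(-1) + 9 = 11
s_3 = -2·11 + 9 = -13
s_4 = -2·(-13) + 9 = 35
s_5 = -2·35 + 9 = -61
s_6 = -2·(-61) + 9 = 131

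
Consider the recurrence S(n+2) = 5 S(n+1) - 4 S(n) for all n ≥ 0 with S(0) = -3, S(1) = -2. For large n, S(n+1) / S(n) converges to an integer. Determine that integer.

4

The characteristic equation is r^2 - 5r + 4 = 0, which factors as (r - 4)(r - 1) = 0.
So the roots are 4 and 1. Since |4| > |1| and the coefficient of 4^n is non-zero, the ratio tends to 4.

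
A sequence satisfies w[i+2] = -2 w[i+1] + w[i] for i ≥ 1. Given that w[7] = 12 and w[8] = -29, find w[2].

Rearranging, w[i-2] = w[i] + 2 w[i-1].
w[6] = -29 + 2*12 = -5
w[5] = 12 + 2*(-5) = 2
w[4] = -5 + 2*2 = -1
w[3] = 2 + 2*(-1) = 0
w[2] = -1 + 2*0 = -1

-1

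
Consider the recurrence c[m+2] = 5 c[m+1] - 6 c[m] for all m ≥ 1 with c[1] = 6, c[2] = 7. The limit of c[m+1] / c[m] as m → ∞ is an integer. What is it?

The characteristic equation is r^2 - 5r + 6 = 0, which factors as (r - 3)(r - 2) = 0.
So the roots are 3 and 2. Since |3| > |2| and the coefficient of 3^m is non-zero, the ratio tends to 3.

3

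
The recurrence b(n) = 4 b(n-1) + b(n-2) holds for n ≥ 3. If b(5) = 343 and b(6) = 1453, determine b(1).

Rearranging, b(n-2) = b(n) - 4 b(n-1).
b(4) = 1453 - 4*343 = 81
b(3) = 343 - 4*81 = 19
b(2) = 81 - 4*19 = 5
b(1) = 19 - 4*5 = -1

-1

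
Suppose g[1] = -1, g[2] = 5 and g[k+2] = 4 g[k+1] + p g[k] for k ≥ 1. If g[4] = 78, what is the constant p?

-2

g[3] = 20 - p
g[4] = 80 + p
So 80 + p = 78, giving p = -2.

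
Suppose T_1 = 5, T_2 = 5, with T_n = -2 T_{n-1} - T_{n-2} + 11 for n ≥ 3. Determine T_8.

32

T_3 = -2(5) - 5 + 11 = -4
T_4 = -2(-4) - 5 + 11 = 14
T_5 = -2(14) - (-4) + 11 = -13
T_6 = -2(-13) - 14 + 11 = 23
T_7 = -2(23) - (-13) + 11 = -22
T_8 = -2(-22) - 23 + 11 = 32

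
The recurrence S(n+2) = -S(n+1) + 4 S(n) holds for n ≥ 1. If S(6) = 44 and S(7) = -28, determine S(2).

4

Rearranging, S(n-2) = (S(n) + S(n-1)) / 4.
S(5) = (-28 + 44) / 4 = 16/4 = 4
S(4) = (44 + 4) / 4 = 48/4 = 12
S(3) = (4 + 12) / 4 = 16/4 = 4
S(2) = (12 + 4) / 4 = 16/4 = 4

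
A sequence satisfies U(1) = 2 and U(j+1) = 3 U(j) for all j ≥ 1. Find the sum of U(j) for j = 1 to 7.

2186

U(2) = 3·2 = 6
U(3) = 3·6 = 18
U(4) = 3·18 = 54
U(5) = 3·54 = 162
U(6) = 3·162 = 486
U(7) = 3·486 = 1458
Sum = 2 + 6 + 18 + 54 + 162 + 486 + 1458 = 2186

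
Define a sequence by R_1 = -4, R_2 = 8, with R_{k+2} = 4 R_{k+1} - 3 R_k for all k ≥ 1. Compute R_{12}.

1062872

R_3 = 4(8) - 3(-4) = 44
R_4 = 4(44) - 3(8) = 152
R_5 = 4(152) - 3(44) = 476
R_6 = 4(476) - 3(152) = 1448
R_7 = 4(1448) - 3(476) = 4364
R_8 = 4(4364) - 3(1448) = 13112
R_9 = 4(13112) - 3(4364) = 39356
R_{10} = 4(39356) - 3(13112) = 118088
R_{11} = 4(118088) - 3(39356) = 354284
R_{12} = 4(354284) - 3(118088) = 1062872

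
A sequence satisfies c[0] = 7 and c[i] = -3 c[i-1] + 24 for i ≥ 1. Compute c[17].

-129140157

The fixed point is 24/(1 + 3) = 6, so c[i] - 6 = -3(c[i-1] - 6).
Hence c[i] = 1·(-3)^i + 6.
c[17] = 1·(-3)^{17} + 6 = 1·-129140163 + 6 = -129140157.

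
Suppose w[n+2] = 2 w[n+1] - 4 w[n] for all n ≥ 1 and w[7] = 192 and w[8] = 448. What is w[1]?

Rearranging, w[n-2] = (w[n] - 2 w[n-1]) / -4.
w[6] = (448 - 2*192) / -4 = 64/-4 = -16
w[5] = (192 - 2*(-16)) / -4 = 224/-4 = -56
w[4] = (-16 - 2*(-56)) / -4 = 96/-4 = -24
w[3] = (-56 - 2*(-24)) / -4 = -8/-4 = 2
w[2] = (-24 - 2*2) / -4 = -28/-4 = 7
w[1] = (2 - 2*7) / -4 = -12/-4 = 3

3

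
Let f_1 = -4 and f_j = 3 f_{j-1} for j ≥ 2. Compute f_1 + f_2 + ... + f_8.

-13120

f_2 = 3(-4) = -12
f_3 = 3(-12) = -36
f_4 = 3(-36) = -108
f_5 = 3(-108) = -324
f_6 = 3(-324) = -972
f_7 = 3(-972) = -2916
f_8 = 3(-2916) = -8748
Sum = (-4) + (-12) + (-36) + (-108) + (-324) + (-972) + (-2916) + (-8748) = -13120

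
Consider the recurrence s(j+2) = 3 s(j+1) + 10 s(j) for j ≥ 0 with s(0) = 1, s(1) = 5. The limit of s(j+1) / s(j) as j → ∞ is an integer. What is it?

The characteristic equation is r^2 - 3r - 10 = 0, which factors as (r - 5)(r + 2) = 0.
So the roots are 5 and -2. Since |5| > |-2| and the coefficient of 5^j is non-zero, the ratio tends to 5.

5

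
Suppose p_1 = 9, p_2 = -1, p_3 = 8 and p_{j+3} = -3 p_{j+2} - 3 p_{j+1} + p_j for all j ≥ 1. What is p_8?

p_4 = -3(8) - 3(-1) + 9 = -12
p_5 = -3(-12) - 3(8) + (-1) = 11
p_6 = -3(11) - 3(-12) + 8 = 11
p_7 = -3(11) - 3(11) + (-12) = -78
p_8 = -3(-78) - 3(11) + 11 = 212

212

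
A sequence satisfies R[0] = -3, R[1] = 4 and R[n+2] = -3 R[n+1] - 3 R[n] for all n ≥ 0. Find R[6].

81

R[2] = -3·4 - 3·(-3) = -3
R[3] = -3·(-3) - 3·4 = -3
R[4] = -3·(-3) - 3·(-3) = 18
R[5] = -3·18 - 3·(-3) = -45
R[6] = -3·(-45) - 3·18 = 81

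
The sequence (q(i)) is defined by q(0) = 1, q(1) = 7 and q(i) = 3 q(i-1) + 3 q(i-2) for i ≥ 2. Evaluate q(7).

19143

q(2) = 3*7 + 3*1 = 24
q(3) = 3*24 + 3*7 = 93
q(4) = 3*93 + 3*24 = 351
q(5) = 3*351 + 3*93 = 1332
q(6) = 3*1332 + 3*351 = 5049
q(7) = 3*5049 + 3*1332 = 19143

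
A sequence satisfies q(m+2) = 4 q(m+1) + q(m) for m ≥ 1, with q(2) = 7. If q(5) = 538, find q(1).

2

Let q(1) = w.
q(3) = 28 + w
q(4) = 119 + 4w
q(5) = 504 + 17w
So 504 + 17w = 538, giving w = 2.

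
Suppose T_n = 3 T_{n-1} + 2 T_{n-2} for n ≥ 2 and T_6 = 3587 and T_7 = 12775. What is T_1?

Rearranging, T_{n-2} = (T_n - 3 T_{n-1}) / 2.
T_5 = (12775 - 3*3587) / 2 = 2014/2 = 1007
T_4 = (3587 - 3*1007) / 2 = 566/2 = 283
T_3 = (1007 - 3*283) / 2 = 158/2 = 79
T_2 = (283 - 3*79) / 2 = 46/2 = 23
T_1 = (79 - 3*23) / 2 = 10/2 = 5

5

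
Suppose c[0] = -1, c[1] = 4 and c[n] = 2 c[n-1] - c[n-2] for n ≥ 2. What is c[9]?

44

c[2] = 2(4) - (-1) = 9
c[3] = 2(9) - 4 = 14
c[4] = 2(14) - 9 = 19
c[5] = 2(19) - 14 = 24
c[6] = 2(24) - 19 = 29
c[7] = 2(29) - 24 = 34
c[8] = 2(34) - 29 = 39
c[9] = 2(39) - 34 = 44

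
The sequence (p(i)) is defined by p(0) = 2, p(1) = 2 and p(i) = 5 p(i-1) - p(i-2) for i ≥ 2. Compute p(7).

p(2) = 5(2) - 2 = 8
p(3) = 5(8) - 2 = 38
p(4) = 5(38) - 8 = 182
p(5) = 5(182) - 38 = 872
p(6) = 5(872) - 182 = 4178
p(7) = 5(4178) - 872 = 20018

20018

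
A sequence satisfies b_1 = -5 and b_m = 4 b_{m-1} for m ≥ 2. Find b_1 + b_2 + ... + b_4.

-425

b_2 = 4*(-5) = -20
b_3 = 4*(-20) = -80
b_4 = 4*(-80) = -320
Sum = (-5) + (-20) + (-80) + (-320) = -425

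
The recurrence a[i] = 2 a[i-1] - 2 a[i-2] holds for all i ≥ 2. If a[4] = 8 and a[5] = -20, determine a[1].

Rearranging, a[i-2] = (a[i] - 2 a[i-1]) / -2.
a[3] = (-20 - 2(8)) / -2 = -36/-2 = 18
a[2] = (8 - 2(18)) / -2 = -28/-2 = 14
a[1] = (18 - 2(14)) / -2 = -10/-2 = 5

5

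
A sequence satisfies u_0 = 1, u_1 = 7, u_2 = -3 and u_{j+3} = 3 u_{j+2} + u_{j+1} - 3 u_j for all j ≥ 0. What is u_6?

u_3 = 3*(-3) + 7 - 3*1 = -5
u_4 = 3*(-5) + (-3) - 3*7 = -39
u_5 = 3*(-39) + (-5) - 3*(-3) = -113
u_6 = 3*(-113) + (-39) - 3*(-5) = -363

-363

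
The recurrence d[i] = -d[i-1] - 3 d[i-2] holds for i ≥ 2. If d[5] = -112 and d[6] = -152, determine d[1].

Rearranging, d[i-2] = (d[i] + d[i-1]) / -3.
d[4] = (-152 + (-112)) / -3 = -264/-3 = 88
d[3] = (-112 + 88) / -3 = -24/-3 = 8
d[2] = (88 + 8) / -3 = 96/-3 = -32
d[1] = (8 + (-32)) / -3 = -24/-3 = 8

8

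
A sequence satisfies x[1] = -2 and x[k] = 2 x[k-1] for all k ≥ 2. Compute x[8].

-256

x[2] = 2·(-2) = -4
x[3] = 2·(-4) = -8
x[4] = 2·(-8) = -16
x[5] = 2·(-16) = -32
x[6] = 2·(-32) = -64
x[7] = 2·(-64) = -128
x[8] = 2·(-128) = -256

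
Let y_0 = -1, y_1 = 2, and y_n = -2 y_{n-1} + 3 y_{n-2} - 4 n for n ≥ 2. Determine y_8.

y_2 = -2·2 + 3·(-1) - 8 = -15
y_3 = -2·(-15) + 3·2 - 12 = 24
y_4 = -2·24 + 3·(-15) - 16 = -109
y_5 = -2·(-109) + 3·24 - 20 = 270
y_6 = -2·270 + 3·(-109) - 24 = -891
y_7 = -2·(-891) + 3·270 - 28 = 2564
y_8 = -2·2564 + 3·(-891) - 32 = -7833

-7833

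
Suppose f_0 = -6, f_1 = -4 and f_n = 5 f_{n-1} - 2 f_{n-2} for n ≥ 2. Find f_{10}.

f_2 = 5*(-4) - 2*(-6) = -8
f_3 = 5*(-8) - 2*(-4) = -32
f_4 = 5*(-32) - 2*(-8) = -144
f_5 = 5*(-144) - 2*(-32) = -656
f_6 = 5*(-656) - 2*(-144) = -2992
f_7 = 5*(-2992) - 2*(-656) = -13648
f_8 = 5*(-13648) - 2*(-2992) = -62256
f_9 = 5*(-62256) - 2*(-13648) = -283984
f_{10} = 5*(-283984) - 2*(-62256) = -1295408

-1295408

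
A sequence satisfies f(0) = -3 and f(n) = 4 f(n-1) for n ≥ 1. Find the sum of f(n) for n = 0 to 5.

f(1) = 4(-3) = -12
f(2) = 4(-12) = -48
f(3) = 4(-48) = -192
f(4) = 4(-192) = -768
f(5) = 4(-768) = -3072
Sum = (-3) + (-12) + (-48) + (-192) + (-768) + (-3072) = -4095

-4095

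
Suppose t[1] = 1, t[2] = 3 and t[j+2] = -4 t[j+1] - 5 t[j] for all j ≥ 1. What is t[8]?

t[3] = -4(3) - 5(1) = -17
t[4] = -4(-17) - 5(3) = 53
t[5] = -4(53) - 5(-17) = -127
t[6] = -4(-127) - 5(53) = 243
t[7] = -4(243) - 5(-127) = -337
t[8] = -4(-337) - 5(243) = 133

133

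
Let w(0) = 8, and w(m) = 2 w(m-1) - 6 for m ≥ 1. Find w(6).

w(1) = 2(8) - 6 = 10
w(2) = 2(10) - 6 = 14
w(3) = 2(14) - 6 = 22
w(4) = 2(22) - 6 = 38
w(5) = 2(38) - 6 = 70
w(6) = 2(70) - 6 = 134

134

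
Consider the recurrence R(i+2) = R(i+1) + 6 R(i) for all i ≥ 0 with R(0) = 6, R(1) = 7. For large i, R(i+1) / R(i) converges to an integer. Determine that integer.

3

The characteristic equation is r^2 - r - 6 = 0, which factors as (r - 3)(r + 2) = 0.
So the roots are 3 and -2. Since |3| > |-2| and the coefficient of 3^i is non-zero, the ratio tends to 3.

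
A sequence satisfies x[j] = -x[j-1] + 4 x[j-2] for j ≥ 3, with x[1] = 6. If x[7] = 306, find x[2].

Let x[2] = z.
x[3] = 24 - z
x[4] = -24 + 5z
x[5] = 120 - 9z
x[6] = -216 + 29z
x[7] = 696 - 65z
So 696 - 65z = 306, giving z = 6.

6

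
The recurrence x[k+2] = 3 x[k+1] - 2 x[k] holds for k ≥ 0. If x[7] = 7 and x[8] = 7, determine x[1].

7

Rearranging, x[k-2] = (x[k] - 3 x[k-1]) / -2.
x[6] = (7 - 3*7) / -2 = -14/-2 = 7
x[5] = (7 - 3*7) / -2 = -14/-2 = 7
x[4] = (7 - 3*7) / -2 = -14/-2 = 7
x[3] = (7 - 3*7) / -2 = -14/-2 = 7
x[2] = (7 - 3*7) / -2 = -14/-2 = 7
x[1] = (7 - 3*7) / -2 = -14/-2 = 7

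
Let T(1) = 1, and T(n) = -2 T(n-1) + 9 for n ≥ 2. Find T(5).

-29

T(2) = -2·1 + 9 = 7
T(3) = -2·7 + 9 = -5
T(4) = -2·(-5) + 9 = 19
T(5) = -2·19 + 9 = -29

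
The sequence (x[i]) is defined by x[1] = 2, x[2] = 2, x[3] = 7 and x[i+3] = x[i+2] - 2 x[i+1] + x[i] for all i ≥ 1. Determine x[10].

x[4] = 7 - 2·2 + 2 = 5
x[5] = 5 - 2·7 + 2 = -7
x[6] = (-7) - 2·5 + 7 = -10
x[7] = (-10) - 2·(-7) + 5 = 9
x[8] = 9 - 2·(-10) + (-7) = 22
x[9] = 22 - 2·9 + (-10) = -6
x[10] = (-6) - 2·22 + 9 = -41

-41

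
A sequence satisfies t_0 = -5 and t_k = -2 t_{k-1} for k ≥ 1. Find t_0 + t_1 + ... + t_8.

t_1 = -2(-5) = 10
t_2 = -2(10) = -20
t_3 = -2(-20) = 40
t_4 = -2(40) = -80
t_5 = -2(-80) = 160
t_6 = -2(160) = -320
t_7 = -2(-320) = 640
t_8 = -2(640) = -1280
Sum = (-5) + 10 + (-20) + 40 + (-80) + 160 + (-320) + 640 + (-1280) = -855

-855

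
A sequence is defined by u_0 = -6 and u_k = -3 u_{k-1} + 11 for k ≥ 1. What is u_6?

u_1 = -3*(-6) + 11 = 29
u_2 = -3*29 + 11 = -76
u_3 = -3*(-76) + 11 = 239
u_4 = -3*239 + 11 = -706
u_5 = -3*(-706) + 11 = 2129
u_6 = -3*2129 + 11 = -6376

-6376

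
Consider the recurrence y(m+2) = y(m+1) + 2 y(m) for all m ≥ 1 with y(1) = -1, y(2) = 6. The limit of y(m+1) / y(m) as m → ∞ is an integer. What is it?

The characteristic equation is r^2 - r - 2 = 0, which factors as (r - 2)(r + 1) = 0.
So the roots are 2 and -1. Since |2| > |-1| and the coefficient of 2^m is non-zero, the ratio tends to 2.

2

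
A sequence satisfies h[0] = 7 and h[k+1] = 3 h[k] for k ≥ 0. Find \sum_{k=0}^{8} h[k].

68887

h[1] = 3(7) = 21
h[2] = 3(21) = 63
h[3] = 3(63) = 189
h[4] = 3(189) = 567
h[5] = 3(567) = 1701
h[6] = 3(1701) = 5103
h[7] = 3(5103) = 15309
h[8] = 3(15309) = 45927
Sum = 7 + 21 + 63 + 189 + 567 + 1701 + 5103 + 15309 + 45927 = 68887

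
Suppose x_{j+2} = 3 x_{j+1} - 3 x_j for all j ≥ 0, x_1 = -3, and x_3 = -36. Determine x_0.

2

Let x_0 = y.
x_2 = -9 - 3y
x_3 = -18 - 9y
So -18 - 9y = -36, giving y = 2.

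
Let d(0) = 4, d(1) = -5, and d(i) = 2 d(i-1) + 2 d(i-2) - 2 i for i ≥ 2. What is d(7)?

d(2) = 2(-5) + 2(4) - 4 = -6
d(3) = 2(-6) + 2(-5) - 6 = -28
d(4) = 2(-28) + 2(-6) - 8 = -76
d(5) = 2(-76) + 2(-28) - 10 = -218
d(6) = 2(-218) + 2(-76) - 12 = -600
d(7) = 2(-600) + 2(-218) - 14 = -1650

-1650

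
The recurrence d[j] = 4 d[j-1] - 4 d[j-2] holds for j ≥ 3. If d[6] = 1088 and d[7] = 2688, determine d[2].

4

Rearranging, d[j-2] = (d[j] - 4 d[j-1]) / -4.
d[5] = (2688 - 4(1088)) / -4 = -1664/-4 = 416
d[4] = (1088 - 4(416)) / -4 = -576/-4 = 144
d[3] = (416 - 4(144)) / -4 = -160/-4 = 40
d[2] = (144 - 4(40)) / -4 = -16/-4 = 4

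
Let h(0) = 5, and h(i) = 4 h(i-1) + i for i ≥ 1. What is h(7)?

h(1) = 4·5 + 1 = 21
h(2) = 4·21 + 2 = 86
h(3) = 4·86 + 3 = 347
h(4) = 4·347 + 4 = 1392
h(5) = 4·1392 + 5 = 5573
h(6) = 4·5573 + 6 = 22298
h(7) = 4·22298 + 7 = 89199

89199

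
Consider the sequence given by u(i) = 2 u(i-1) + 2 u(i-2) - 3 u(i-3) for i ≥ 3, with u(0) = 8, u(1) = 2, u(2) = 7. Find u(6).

-72

u(3) = 2*7 + 2*2 - 3*8 = -6
u(4) = 2*(-6) + 2*7 - 3*2 = -4
u(5) = 2*(-4) + 2*(-6) - 3*7 = -41
u(6) = 2*(-41) + 2*(-4) - 3*(-6) = -72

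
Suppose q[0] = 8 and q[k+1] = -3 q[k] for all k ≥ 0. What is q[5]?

-1944

q[1] = -3(8) = -24
q[2] = -3(-24) = 72
q[3] = -3(72) = -216
q[4] = -3(-216) = 648
q[5] = -3(648) = -1944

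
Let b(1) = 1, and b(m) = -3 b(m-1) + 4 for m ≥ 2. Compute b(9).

b(2) = -3(1) + 4 = 1
b(3) = -3(1) + 4 = 1
b(4) = -3(1) + 4 = 1
b(5) = -3(1) + 4 = 1
b(6) = -3(1) + 4 = 1
b(7) = -3(1) + 4 = 1
b(8) = -3(1) + 4 = 1
b(9) = -3(1) + 4 = 1

1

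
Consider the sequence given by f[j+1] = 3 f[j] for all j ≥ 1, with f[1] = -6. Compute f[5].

f[2] = 3(-6) = -18
f[3] = 3(-18) = -54
f[4] = 3(-54) = -162
f[5] = 3(-162) = -486

-486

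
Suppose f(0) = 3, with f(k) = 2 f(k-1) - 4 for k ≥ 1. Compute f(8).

f(1) = 2(3) - 4 = 2
f(2) = 2(2) - 4 = 0
f(3) = 2(0) - 4 = -4
f(4) = 2(-4) - 4 = -12
f(5) = 2(-12) - 4 = -28
f(6) = 2(-28) - 4 = -60
f(7) = 2(-60) - 4 = -124
f(8) = 2(-124) - 4 = -252

-252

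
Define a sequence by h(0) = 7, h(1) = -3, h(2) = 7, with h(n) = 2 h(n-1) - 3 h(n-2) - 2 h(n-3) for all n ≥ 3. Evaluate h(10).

1319

h(3) = 2·7 - 3·(-3) - 2·7 = 9
h(4) = 2·9 - 3·7 - 2·(-3) = 3
h(5) = 2·3 - 3·9 - 2·7 = -35
h(6) = 2·(-35) - 3·3 - 2·9 = -97
h(7) = 2·(-97) - 3·(-35) - 2·3 = -95
h(8) = 2·(-95) - 3·(-97) - 2·(-35) = 171
h(9) = 2·171 - 3·(-95) - 2·(-97) = 821
h(10) = 2·821 - 3·171 - 2·(-95) = 1319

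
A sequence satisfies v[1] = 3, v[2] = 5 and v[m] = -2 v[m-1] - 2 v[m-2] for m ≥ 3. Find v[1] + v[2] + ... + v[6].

v[3] = -2(5) - 2(3) = -16
v[4] = -2(-16) - 2(5) = 22
v[5] = -2(22) - 2(-16) = -12
v[6] = -2(-12) - 2(22) = -20
Sum = 3 + 5 + (-16) + 22 + (-12) + (-20) = -18

-18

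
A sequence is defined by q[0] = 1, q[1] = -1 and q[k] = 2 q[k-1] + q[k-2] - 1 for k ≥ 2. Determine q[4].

-15

q[2] = 2·(-1) + 1 - 1 = -2
q[3] = 2·(-2) + (-1) - 1 = -6
q[4] = 2·(-6) + (-2) - 1 = -15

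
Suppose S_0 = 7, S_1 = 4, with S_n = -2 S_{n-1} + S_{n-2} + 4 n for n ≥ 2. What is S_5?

-16

S_2 = -2(4) + 7 + 8 = 7
S_3 = -2(7) + 4 + 12 = 2
S_4 = -2(2) + 7 + 16 = 19
S_5 = -2(19) + 2 + 20 = -16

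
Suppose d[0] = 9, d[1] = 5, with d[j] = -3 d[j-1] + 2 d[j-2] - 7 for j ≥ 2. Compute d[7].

d[2] = -3*5 + 2*9 - 7 = -4
d[3] = -3*(-4) + 2*5 - 7 = 15
d[4] = -3*15 + 2*(-4) - 7 = -60
d[5] = -3*(-60) + 2*15 - 7 = 203
d[6] = -3*203 + 2*(-60) - 7 = -736
d[7] = -3*(-736) + 2*203 - 7 = 2607

2607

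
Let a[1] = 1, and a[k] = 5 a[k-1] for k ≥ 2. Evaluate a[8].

a[2] = 5·1 = 5
a[3] = 5·5 = 25
a[4] = 5·25 = 125
a[5] = 5·125 = 625
a[6] = 5·625 = 3125
a[7] = 5·3125 = 15625
a[8] = 5·15625 = 78125

78125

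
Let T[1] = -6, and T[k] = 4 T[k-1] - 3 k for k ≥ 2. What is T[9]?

-546123

T[2] = 4(-6) - 6 = -30
T[3] = 4(-30) - 9 = -129
T[4] = 4(-129) - 12 = -528
T[5] = 4(-528) - 15 = -2127
T[6] = 4(-2127) - 18 = -8526
T[7] = 4(-8526) - 21 = -34125
T[8] = 4(-34125) - 24 = -136524
T[9] = 4(-136524) - 27 = -546123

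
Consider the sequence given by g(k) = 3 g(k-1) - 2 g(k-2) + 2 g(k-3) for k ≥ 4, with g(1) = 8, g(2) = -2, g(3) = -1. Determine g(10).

g(4) = 3·(-1) - 2·(-2) + 2·8 = 17
g(5) = 3·17 - 2·(-1) + 2·(-2) = 49
g(6) = 3·49 - 2·17 + 2·(-1) = 111
g(7) = 3·111 - 2·49 + 2·17 = 269
g(8) = 3·269 - 2·111 + 2·49 = 683
g(9) = 3·683 - 2·269 + 2·111 = 1733
g(10) = 3·1733 - 2·683 + 2·269 = 4371

4371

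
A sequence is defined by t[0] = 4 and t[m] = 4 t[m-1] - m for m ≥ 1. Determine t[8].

t[1] = 4*4 - 1 = 15
t[2] = 4*15 - 2 = 58
t[3] = 4*58 - 3 = 229
t[4] = 4*229 - 4 = 912
t[5] = 4*912 - 5 = 3643
t[6] = 4*3643 - 6 = 14566
t[7] = 4*14566 - 7 = 58257
t[8] = 4*58257 - 8 = 233020

233020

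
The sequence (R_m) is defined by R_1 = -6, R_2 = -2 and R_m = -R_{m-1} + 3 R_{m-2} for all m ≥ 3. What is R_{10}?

R_3 = -(-2) + 3·(-6) = -16
R_4 = -(-16) + 3·(-2) = 10
R_5 = -10 + 3·(-16) = -58
R_6 = -(-58) + 3·10 = 88
R_7 = -88 + 3·(-58) = -262
R_8 = -(-262) + 3·88 = 526
R_9 = -526 + 3·(-262) = -1312
R_{10} = -(-1312) + 3·526 = 2890

2890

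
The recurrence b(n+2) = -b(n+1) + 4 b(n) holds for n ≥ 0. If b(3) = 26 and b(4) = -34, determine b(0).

Rearranging, b(n-2) = (b(n) + b(n-1)) / 4.
b(2) = (-34 + 26) / 4 = -8/4 = -2
b(1) = (26 + (-2)) / 4 = 24/4 = 6
b(0) = (-2 + 6) / 4 = 4/4 = 1

1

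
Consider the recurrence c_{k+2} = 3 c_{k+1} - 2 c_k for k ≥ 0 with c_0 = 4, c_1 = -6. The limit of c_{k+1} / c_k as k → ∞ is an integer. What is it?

2

The characteristic equation is r^2 - 3r + 2 = 0, which factors as (r - 2)(r - 1) = 0.
So the roots are 2 and 1. Since |2| > |1| and the coefficient of 2^k is non-zero, the ratio tends to 2.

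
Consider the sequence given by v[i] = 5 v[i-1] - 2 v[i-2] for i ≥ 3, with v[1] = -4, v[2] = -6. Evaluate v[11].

v[3] = 5·(-6) - 2·(-4) = -22
v[4] = 5·(-22) - 2·(-6) = -98
v[5] = 5·(-98) - 2·(-22) = -446
v[6] = 5·(-446) - 2·(-98) = -2034
v[7] = 5·(-2034) - 2·(-446) = -9278
v[8] = 5·(-9278) - 2·(-2034) = -42322
v[9] = 5·(-42322) - 2·(-9278) = -193054
v[10] = 5·(-193054) - 2·(-42322) = -880626
v[11] = 5·(-880626) - 2·(-193054) = -4017022

-4017022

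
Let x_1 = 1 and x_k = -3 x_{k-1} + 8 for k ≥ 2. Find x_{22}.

10460353205

The fixed point is 8/(1 + 3) = 2, so x_k - 2 = -3(x_{k-1} - 2).
Hence x_k = -1·(-3)^{k-1} + 2.
x_{22} = -1·(-3)^{21} + 2 = -1·-10460353203 + 2 = 10460353205.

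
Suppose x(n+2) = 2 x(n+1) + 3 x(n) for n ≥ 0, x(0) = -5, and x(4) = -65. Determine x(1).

2

Let x(1) = w.
x(2) = -15 + 2w
x(3) = -30 + 7w
x(4) = -105 + 20w
So -105 + 20w = -65, giving w = 2.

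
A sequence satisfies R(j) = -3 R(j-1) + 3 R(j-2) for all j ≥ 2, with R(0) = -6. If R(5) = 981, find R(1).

1

Let R(1) = w.
R(2) = -18 - 3w
R(3) = 54 + 12w
R(4) = -216 - 45w
R(5) = 810 + 171w
So 810 + 171w = 981, giving w = 1.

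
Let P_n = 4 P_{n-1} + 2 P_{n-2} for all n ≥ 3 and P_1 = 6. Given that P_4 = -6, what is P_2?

-3

Let P_2 = v.
P_3 = 12 + 4v
P_4 = 48 + 18v
So 48 + 18v = -6, giving v = -3.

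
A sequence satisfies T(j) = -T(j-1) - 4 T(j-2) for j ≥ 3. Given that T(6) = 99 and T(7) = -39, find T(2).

Rearranging, T(j-2) = (T(j) + T(j-1)) / -4.
T(5) = (-39 + 99) / -4 = 60/-4 = -15
T(4) = (99 + (-15)) / -4 = 84/-4 = -21
T(3) = (-15 + (-21)) / -4 = -36/-4 = 9
T(2) = (-21 + 9) / -4 = -12/-4 = 3

3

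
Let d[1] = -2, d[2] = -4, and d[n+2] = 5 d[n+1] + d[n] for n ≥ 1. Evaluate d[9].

d[3] = 5(-4) + (-2) = -22
d[4] = 5(-22) + (-4) = -114
d[5] = 5(-114) + (-22) = -592
d[6] = 5(-592) + (-114) = -3074
d[7] = 5(-3074) + (-592) = -15962
d[8] = 5(-15962) + (-3074) = -82884
d[9] = 5(-82884) + (-15962) = -430382

-430382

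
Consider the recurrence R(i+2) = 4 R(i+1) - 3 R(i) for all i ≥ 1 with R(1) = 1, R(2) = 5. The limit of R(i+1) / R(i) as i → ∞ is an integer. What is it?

The characteristic equation is r^2 - 4r + 3 = 0, which factors as (r - 3)(r - 1) = 0.
So the roots are 3 and 1. Since |3| > |1| and the coefficient of 3^i is non-zero, the ratio tends to 3.

3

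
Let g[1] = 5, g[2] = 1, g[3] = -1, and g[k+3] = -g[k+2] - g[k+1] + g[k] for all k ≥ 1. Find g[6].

g[4] = -(-1) - 1 + 5 = 5
g[5] = -5 - (-1) + 1 = -3
g[6] = -(-3) - 5 + (-1) = -3

-3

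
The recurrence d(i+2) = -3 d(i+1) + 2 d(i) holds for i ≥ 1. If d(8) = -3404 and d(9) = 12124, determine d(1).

7

Rearranging, d(i-2) = (d(i) + 3 d(i-1)) / 2.
d(7) = (12124 + 3*(-3404)) / 2 = 1912/2 = 956
d(6) = (-3404 + 3*956) / 2 = -536/2 = -268
d(5) = (956 + 3*(-268)) / 2 = 152/2 = 76
d(4) = (-268 + 3*76) / 2 = -40/2 = -20
d(3) = (76 + 3*(-20)) / 2 = 16/2 = 8
d(2) = (-20 + 3*8) / 2 = 4/2 = 2
d(1) = (8 + 3*2) / 2 = 14/2 = 7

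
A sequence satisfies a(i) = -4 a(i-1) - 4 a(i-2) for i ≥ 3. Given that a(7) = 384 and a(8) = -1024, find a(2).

8

Rearranging, a(i-2) = (a(i) + 4 a(i-1)) / -4.
a(6) = (-1024 + 4·384) / -4 = 512/-4 = -128
a(5) = (384 + 4·(-128)) / -4 = -128/-4 = 32
a(4) = (-128 + 4·32) / -4 = 0/-4 = 0
a(3) = (32 + 4·0) / -4 = 32/-4 = -8
a(2) = (0 + 4·(-8)) / -4 = -32/-4 = 8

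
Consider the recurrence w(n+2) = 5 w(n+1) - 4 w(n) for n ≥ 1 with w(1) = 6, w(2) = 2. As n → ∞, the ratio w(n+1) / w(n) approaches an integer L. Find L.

The characteristic equation is r^2 - 5r + 4 = 0, which factors as (r - 4)(r - 1) = 0.
So the roots are 4 and 1. Since |4| > |1| and the coefficient of 4^n is non-zero, the ratio tends to 4.

4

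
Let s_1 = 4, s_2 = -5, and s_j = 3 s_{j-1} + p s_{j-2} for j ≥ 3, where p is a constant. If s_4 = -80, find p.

-5

s_3 = -15 + 4p
s_4 = -45 + 7p
So -45 + 7p = -80, giving p = -5.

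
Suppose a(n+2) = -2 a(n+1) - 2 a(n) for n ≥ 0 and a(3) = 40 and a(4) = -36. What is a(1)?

2

Rearranging, a(n-2) = (a(n) + 2 a(n-1)) / -2.
a(2) = (-36 + 2(40)) / -2 = 44/-2 = -22
a(1) = (40 + 2(-22)) / -2 = -4/-2 = 2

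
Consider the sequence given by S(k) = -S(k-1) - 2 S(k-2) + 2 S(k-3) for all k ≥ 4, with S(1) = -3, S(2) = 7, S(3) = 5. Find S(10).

S(4) = -5 - 2(7) + 2(-3) = -25
S(5) = -(-25) - 2(5) + 2(7) = 29
S(6) = -29 - 2(-25) + 2(5) = 31
S(7) = -31 - 2(29) + 2(-25) = -139
S(8) = -(-139) - 2(31) + 2(29) = 135
S(9) = -135 - 2(-139) + 2(31) = 205
S(10) = -205 - 2(135) + 2(-139) = -753

-753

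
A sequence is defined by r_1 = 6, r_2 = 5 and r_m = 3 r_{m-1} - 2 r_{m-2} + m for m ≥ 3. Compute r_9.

711

r_3 = 3*5 - 2*6 + 3 = 6
r_4 = 3*6 - 2*5 + 4 = 12
r_5 = 3*12 - 2*6 + 5 = 29
r_6 = 3*29 - 2*12 + 6 = 69
r_7 = 3*69 - 2*29 + 7 = 156
r_8 = 3*156 - 2*69 + 8 = 338
r_9 = 3*338 - 2*156 + 9 = 711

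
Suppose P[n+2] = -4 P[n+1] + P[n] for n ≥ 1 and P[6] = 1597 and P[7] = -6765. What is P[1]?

-1

Rearranging, P[n-2] = P[n] + 4 P[n-1].
P[5] = -6765 + 4*1597 = -377
P[4] = 1597 + 4*(-377) = 89
P[3] = -377 + 4*89 = -21
P[2] = 89 + 4*(-21) = 5
P[1] = -21 + 4*5 = -1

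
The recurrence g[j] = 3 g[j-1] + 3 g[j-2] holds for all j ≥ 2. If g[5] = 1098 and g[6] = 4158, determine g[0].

Rearranging, g[j-2] = (g[j] - 3 g[j-1]) / 3.
g[4] = (4158 - 3·1098) / 3 = 864/3 = 288
g[3] = (1098 - 3·288) / 3 = 234/3 = 78
g[2] = (288 - 3·78) / 3 = 54/3 = 18
g[1] = (78 - 3·18) / 3 = 24/3 = 8
g[0] = (18 - 3·8) / 3 = -6/3 = -2

-2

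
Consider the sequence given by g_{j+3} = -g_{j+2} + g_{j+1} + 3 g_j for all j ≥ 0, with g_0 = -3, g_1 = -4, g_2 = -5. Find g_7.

-22

g_3 = -(-5) + (-4) + 3·(-3) = -8
g_4 = -(-8) + (-5) + 3·(-4) = -9
g_5 = -(-9) + (-8) + 3·(-5) = -14
g_6 = -(-14) + (-9) + 3·(-8) = -19
g_7 = -(-19) + (-14) + 3·(-9) = -22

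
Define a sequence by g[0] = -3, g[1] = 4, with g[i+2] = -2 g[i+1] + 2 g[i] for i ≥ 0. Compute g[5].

272

g[2] = -2(4) + 2(-3) = -14
g[3] = -2(-14) + 2(4) = 36
g[4] = -2(36) + 2(-14) = -100
g[5] = -2(-100) + 2(36) = 272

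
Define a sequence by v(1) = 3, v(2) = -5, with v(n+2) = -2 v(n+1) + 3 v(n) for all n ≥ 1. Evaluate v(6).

v(3) = -2*(-5) + 3*3 = 19
v(4) = -2*19 + 3*(-5) = -53
v(5) = -2*(-53) + 3*19 = 163
v(6) = -2*163 + 3*(-53) = -485

-485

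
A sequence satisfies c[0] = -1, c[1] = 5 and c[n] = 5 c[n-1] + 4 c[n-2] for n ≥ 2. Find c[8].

749669

c[2] = 5*5 + 4*(-1) = 21
c[3] = 5*21 + 4*5 = 125
c[4] = 5*125 + 4*21 = 709
c[5] = 5*709 + 4*125 = 4045
c[6] = 5*4045 + 4*709 = 23061
c[7] = 5*23061 + 4*4045 = 131485
c[8] = 5*131485 + 4*23061 = 749669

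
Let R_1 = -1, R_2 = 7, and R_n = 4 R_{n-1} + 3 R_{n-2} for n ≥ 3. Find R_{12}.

26127673

R_3 = 4·7 + 3·(-1) = 25
R_4 = 4·25 + 3·7 = 121
R_5 = 4·121 + 3·25 = 559
R_6 = 4·559 + 3·121 = 2599
R_7 = 4·2599 + 3·559 = 12073
R_8 = 4·12073 + 3·2599 = 56089
R_9 = 4·56089 + 3·12073 = 260575
R_{10} = 4·260575 + 3·56089 = 1210567
R_{11} = 4·1210567 + 3·260575 = 5623993
R_{12} = 4·5623993 + 3·1210567 = 26127673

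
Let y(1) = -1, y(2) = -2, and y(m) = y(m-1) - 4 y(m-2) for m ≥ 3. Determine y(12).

y(3) = (-2) - 4·(-1) = 2
y(4) = 2 - 4·(-2) = 10
y(5) = 10 - 4·2 = 2
y(6) = 2 - 4·10 = -38
y(7) = (-38) - 4·2 = -46
y(8) = (-46) - 4·(-38) = 106
y(9) = 106 - 4·(-46) = 290
y(10) = 290 - 4·106 = -134
y(11) = (-134) - 4·290 = -1294
y(12) = (-1294) - 4·(-134) = -758

-758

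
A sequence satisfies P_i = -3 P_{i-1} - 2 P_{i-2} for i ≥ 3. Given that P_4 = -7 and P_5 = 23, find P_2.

Rearranging, P_{i-2} = (P_i + 3 P_{i-1}) / -2.
P_3 = (23 + 3*(-7)) / -2 = 2/-2 = -1
P_2 = (-7 + 3*(-1)) / -2 = -10/-2 = 5

5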